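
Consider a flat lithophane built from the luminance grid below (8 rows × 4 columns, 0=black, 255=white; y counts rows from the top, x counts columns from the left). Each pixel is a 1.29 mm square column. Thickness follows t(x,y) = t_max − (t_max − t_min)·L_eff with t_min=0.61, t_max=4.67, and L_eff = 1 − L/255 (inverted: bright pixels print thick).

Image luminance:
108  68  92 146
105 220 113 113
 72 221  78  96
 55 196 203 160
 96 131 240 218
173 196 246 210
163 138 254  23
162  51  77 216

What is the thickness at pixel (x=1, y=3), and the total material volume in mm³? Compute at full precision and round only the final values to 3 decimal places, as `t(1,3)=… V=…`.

span = t_max - t_min = 4.67 - 0.61 = 4.060
L(1,3) = 196, L_eff = 1 - 196/255 = 0.231373 (inverted)
t(1,3) = 4.67 - 4.060·0.231373 = 3.731
Σt over all 8·4 pixels = 23816/255 ≈ 93.3960784
V = pitch²·Σt = 1.29²·23816/255 = 155.420

t(1,3)=3.731 V=155.420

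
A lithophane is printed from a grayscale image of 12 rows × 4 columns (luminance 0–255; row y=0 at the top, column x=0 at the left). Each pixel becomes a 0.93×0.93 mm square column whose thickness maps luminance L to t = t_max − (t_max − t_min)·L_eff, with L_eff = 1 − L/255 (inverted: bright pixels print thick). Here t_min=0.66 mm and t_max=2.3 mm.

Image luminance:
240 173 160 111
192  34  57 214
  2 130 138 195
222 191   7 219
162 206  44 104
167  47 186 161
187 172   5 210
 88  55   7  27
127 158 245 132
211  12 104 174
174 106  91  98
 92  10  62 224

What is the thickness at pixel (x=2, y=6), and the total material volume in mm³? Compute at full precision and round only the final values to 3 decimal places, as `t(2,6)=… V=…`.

span = t_max - t_min = 2.3 - 0.66 = 1.640
L(2,6) = 5, L_eff = 1 - 5/255 = 0.980392 (inverted)
t(2,6) = 2.3 - 1.640·0.980392 = 0.692
Σt over all 12·4 pixels = 453413/6375 ≈ 71.1236078
V = pitch²·Σt = 0.93²·453413/6375 = 61.515

t(2,6)=0.692 V=61.515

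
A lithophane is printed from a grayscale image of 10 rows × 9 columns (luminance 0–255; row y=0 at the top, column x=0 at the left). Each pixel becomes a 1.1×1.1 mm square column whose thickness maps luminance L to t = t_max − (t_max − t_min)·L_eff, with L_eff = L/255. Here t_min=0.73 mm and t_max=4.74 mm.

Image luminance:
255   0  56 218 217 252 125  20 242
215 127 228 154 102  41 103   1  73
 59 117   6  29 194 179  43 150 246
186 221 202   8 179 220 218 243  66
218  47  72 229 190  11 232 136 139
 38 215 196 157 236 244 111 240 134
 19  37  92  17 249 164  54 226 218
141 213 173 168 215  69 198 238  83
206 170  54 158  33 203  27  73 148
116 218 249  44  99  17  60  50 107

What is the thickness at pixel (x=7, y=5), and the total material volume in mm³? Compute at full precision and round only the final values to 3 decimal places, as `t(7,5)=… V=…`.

t(7,5)=0.966 V=279.365

span = t_max - t_min = 4.74 - 0.73 = 4.010
L(7,5) = 240, L_eff = 240/255 = 0.941176
t(7,5) = 4.74 - 4.010·0.941176 = 0.966
Σt over all 10·9 pixels = 2943727/12750 ≈ 230.8805490
V = pitch²·Σt = 1.1²·2943727/12750 = 279.365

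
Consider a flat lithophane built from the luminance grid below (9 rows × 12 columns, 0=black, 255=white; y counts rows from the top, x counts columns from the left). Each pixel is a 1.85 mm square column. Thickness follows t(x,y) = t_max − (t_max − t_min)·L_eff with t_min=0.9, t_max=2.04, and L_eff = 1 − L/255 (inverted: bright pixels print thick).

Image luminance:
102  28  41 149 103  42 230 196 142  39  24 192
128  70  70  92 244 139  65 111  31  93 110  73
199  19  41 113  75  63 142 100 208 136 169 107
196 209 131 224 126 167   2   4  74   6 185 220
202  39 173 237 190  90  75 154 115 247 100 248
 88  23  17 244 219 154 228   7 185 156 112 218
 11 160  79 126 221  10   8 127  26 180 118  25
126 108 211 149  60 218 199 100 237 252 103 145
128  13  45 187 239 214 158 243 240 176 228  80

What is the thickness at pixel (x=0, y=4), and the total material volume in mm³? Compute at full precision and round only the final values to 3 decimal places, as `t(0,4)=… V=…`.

span = t_max - t_min = 2.04 - 0.9 = 1.140
L(0,4) = 202, L_eff = 1 - 202/255 = 0.207843 (inverted)
t(0,4) = 2.04 - 1.140·0.207843 = 1.803
Σt over all 9·12 pixels = 677219/4250 ≈ 159.3456471
V = pitch²·Σt = 1.85²·677219/4250 = 545.360

t(0,4)=1.803 V=545.360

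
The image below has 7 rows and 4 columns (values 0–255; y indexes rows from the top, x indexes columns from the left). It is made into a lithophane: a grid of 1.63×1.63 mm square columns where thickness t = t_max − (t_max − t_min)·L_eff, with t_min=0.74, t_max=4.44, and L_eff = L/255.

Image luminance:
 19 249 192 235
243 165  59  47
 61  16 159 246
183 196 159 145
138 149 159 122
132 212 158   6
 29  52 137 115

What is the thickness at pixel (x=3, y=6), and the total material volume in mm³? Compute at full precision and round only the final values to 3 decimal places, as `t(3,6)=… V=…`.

span = t_max - t_min = 4.44 - 0.74 = 3.700
L(3,6) = 115, L_eff = 115/255 = 0.450980
t(3,6) = 4.44 - 3.700·0.450980 = 2.771
Σt over all 7·4 pixels = 11803/170 ≈ 69.4294118
V = pitch²·Σt = 1.63²·11803/170 = 184.467

t(3,6)=2.771 V=184.467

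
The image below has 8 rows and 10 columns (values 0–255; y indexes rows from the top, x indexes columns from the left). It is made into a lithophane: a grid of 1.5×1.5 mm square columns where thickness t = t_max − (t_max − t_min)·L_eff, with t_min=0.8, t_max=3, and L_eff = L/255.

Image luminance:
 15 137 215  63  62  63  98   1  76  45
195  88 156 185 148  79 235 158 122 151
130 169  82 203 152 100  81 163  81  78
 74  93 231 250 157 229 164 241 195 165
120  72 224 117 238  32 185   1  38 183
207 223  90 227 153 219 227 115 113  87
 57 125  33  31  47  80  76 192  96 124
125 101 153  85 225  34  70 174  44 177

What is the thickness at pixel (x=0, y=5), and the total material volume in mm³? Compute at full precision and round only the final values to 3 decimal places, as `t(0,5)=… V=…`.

t(0,5)=1.214 V=341.029

span = t_max - t_min = 3 - 0.8 = 2.200
L(0,5) = 207, L_eff = 207/255 = 0.811765
t(0,5) = 3 - 2.200·0.811765 = 1.214
Σt over all 8·10 pixels = 7730/51 ≈ 151.5686275
V = pitch²·Σt = 1.5²·7730/51 = 341.029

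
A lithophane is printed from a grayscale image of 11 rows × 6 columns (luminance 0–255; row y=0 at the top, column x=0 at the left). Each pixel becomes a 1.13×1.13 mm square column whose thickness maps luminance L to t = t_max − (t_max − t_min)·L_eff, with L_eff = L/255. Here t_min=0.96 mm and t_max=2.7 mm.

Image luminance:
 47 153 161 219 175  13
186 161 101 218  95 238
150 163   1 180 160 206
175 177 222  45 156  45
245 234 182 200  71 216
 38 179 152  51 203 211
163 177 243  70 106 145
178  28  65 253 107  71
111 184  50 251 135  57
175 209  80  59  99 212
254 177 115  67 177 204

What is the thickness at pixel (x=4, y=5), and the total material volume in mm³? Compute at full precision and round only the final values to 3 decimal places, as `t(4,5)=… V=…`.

t(4,5)=1.315 V=143.455

span = t_max - t_min = 2.7 - 0.96 = 1.740
L(4,5) = 203, L_eff = 203/255 = 0.796078
t(4,5) = 2.7 - 1.740·0.796078 = 1.315
Σt over all 11·6 pixels = 477471/4250 ≈ 112.3461176
V = pitch²·Σt = 1.13²·477471/4250 = 143.455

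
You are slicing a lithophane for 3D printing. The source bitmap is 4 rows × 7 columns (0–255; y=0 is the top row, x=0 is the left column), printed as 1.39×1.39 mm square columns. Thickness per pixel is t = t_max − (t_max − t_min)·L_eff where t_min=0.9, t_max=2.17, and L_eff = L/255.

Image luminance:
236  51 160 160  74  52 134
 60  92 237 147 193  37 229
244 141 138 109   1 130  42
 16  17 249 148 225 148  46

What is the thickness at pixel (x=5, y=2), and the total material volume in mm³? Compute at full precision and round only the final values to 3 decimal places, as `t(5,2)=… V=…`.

t(5,2)=1.523 V=83.561

span = t_max - t_min = 2.17 - 0.9 = 1.270
L(5,2) = 130, L_eff = 130/255 = 0.509804
t(5,2) = 2.17 - 1.270·0.509804 = 1.523
Σt over all 4·7 pixels = 91904/2125 ≈ 43.2489412
V = pitch²·Σt = 1.39²·91904/2125 = 83.561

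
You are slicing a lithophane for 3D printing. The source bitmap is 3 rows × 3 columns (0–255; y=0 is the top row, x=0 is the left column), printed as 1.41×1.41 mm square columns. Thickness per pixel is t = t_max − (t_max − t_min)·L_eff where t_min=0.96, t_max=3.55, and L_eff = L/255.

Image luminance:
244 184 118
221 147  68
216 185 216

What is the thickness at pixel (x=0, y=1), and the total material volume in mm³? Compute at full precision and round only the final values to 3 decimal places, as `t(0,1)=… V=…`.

span = t_max - t_min = 3.55 - 0.96 = 2.590
L(0,1) = 221, L_eff = 221/255 = 0.866667
t(0,1) = 3.55 - 2.590·0.866667 = 1.305
Σt over all 3·3 pixels = 33382/2125 ≈ 15.7091765
V = pitch²·Σt = 1.41²·33382/2125 = 31.231

t(0,1)=1.305 V=31.231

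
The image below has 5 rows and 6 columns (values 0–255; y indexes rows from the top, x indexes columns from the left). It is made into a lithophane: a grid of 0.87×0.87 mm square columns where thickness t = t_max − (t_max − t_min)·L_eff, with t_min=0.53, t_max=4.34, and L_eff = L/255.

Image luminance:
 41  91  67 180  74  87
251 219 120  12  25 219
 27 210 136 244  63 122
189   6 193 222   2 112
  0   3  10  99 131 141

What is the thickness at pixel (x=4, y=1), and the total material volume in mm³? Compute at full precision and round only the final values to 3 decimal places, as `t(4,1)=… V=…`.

t(4,1)=3.966 V=61.274

span = t_max - t_min = 4.34 - 0.53 = 3.810
L(4,1) = 25, L_eff = 25/255 = 0.098039
t(4,1) = 4.34 - 3.810·0.098039 = 3.966
Σt over all 5·6 pixels = 172027/2125 ≈ 80.9538824
V = pitch²·Σt = 0.87²·172027/2125 = 61.274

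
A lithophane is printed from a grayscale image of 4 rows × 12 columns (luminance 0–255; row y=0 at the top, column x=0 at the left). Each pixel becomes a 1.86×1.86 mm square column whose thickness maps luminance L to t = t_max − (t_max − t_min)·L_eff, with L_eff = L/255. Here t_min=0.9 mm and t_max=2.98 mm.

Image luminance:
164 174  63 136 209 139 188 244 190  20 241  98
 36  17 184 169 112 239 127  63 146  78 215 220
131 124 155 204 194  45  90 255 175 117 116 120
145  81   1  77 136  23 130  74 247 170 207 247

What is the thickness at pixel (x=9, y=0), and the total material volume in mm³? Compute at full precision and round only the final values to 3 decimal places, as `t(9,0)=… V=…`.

span = t_max - t_min = 2.98 - 0.9 = 2.080
L(9,0) = 20, L_eff = 20/255 = 0.078431
t(9,0) = 2.98 - 2.080·0.078431 = 2.817
Σt over all 4·12 pixels = 561608/6375 ≈ 88.0953725
V = pitch²·Σt = 1.86²·561608/6375 = 304.775

t(9,0)=2.817 V=304.775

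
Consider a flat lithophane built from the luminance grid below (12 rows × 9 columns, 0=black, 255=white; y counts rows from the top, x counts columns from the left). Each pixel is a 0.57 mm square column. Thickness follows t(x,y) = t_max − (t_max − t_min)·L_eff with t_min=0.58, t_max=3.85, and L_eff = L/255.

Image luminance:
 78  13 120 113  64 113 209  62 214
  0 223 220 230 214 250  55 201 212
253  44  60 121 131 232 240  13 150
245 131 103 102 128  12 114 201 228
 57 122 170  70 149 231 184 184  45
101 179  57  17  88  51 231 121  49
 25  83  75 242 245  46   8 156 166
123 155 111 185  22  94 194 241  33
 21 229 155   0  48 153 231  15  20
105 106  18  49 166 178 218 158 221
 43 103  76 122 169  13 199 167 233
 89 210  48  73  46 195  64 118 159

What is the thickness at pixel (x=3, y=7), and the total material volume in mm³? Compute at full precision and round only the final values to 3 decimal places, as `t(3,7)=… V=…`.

span = t_max - t_min = 3.85 - 0.58 = 3.270
L(3,7) = 185, L_eff = 185/255 = 0.725490
t(3,7) = 3.85 - 3.270·0.725490 = 1.478
Σt over all 12·9 pixels = 2048957/8500 ≈ 241.0537647
V = pitch²·Σt = 0.57²·2048957/8500 = 78.318

t(3,7)=1.478 V=78.318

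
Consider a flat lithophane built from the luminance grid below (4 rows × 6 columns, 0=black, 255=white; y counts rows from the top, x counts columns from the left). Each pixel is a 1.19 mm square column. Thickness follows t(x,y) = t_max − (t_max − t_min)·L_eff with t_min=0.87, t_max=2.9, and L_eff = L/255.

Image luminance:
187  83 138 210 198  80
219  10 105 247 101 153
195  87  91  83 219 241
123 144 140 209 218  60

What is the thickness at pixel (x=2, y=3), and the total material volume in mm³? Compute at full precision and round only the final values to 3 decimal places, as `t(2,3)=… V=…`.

span = t_max - t_min = 2.9 - 0.87 = 2.030
L(2,3) = 140, L_eff = 140/255 = 0.549020
t(2,3) = 2.9 - 2.030·0.549020 = 1.785
Σt over all 4·6 pixels = 1055977/25500 ≈ 41.4108627
V = pitch²·Σt = 1.19²·1055977/25500 = 58.642

t(2,3)=1.785 V=58.642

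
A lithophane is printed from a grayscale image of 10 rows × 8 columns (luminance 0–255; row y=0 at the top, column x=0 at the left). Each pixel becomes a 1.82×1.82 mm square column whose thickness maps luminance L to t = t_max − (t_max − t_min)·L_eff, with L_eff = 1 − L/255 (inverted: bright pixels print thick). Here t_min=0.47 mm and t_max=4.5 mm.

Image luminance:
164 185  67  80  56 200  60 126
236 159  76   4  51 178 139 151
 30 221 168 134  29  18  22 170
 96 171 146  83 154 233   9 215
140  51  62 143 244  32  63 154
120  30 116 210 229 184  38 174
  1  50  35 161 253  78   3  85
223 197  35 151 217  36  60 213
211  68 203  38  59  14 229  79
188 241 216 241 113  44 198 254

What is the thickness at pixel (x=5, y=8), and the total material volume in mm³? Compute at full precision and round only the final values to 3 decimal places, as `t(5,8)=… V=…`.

t(5,8)=0.691 V=648.821

span = t_max - t_min = 4.5 - 0.47 = 4.030
L(5,8) = 14, L_eff = 1 - 14/255 = 0.945098 (inverted)
t(5,8) = 4.5 - 4.030·0.945098 = 0.691
Σt over all 10·8 pixels = 998969/5100 ≈ 195.8762745
V = pitch²·Σt = 1.82²·998969/5100 = 648.821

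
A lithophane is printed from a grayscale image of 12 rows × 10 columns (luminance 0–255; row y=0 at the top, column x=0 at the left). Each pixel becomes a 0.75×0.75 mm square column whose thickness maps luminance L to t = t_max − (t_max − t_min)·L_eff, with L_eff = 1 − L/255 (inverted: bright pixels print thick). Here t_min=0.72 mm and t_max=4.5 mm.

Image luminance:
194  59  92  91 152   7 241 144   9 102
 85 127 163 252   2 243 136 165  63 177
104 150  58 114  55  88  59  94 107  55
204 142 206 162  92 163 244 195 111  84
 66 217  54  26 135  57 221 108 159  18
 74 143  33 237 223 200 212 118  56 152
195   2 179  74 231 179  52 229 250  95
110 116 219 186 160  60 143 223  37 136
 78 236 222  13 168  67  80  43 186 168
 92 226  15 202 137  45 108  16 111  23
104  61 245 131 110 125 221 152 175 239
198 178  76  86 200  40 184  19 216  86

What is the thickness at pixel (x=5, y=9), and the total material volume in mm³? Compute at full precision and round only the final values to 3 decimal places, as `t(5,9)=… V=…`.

span = t_max - t_min = 4.5 - 0.72 = 3.780
L(5,9) = 45, L_eff = 1 - 45/255 = 0.823529 (inverted)
t(5,9) = 4.5 - 3.780·0.823529 = 1.387
Σt over all 12·10 pixels = 670527/2125 ≈ 315.5421176
V = pitch²·Σt = 0.75²·670527/2125 = 177.492

t(5,9)=1.387 V=177.492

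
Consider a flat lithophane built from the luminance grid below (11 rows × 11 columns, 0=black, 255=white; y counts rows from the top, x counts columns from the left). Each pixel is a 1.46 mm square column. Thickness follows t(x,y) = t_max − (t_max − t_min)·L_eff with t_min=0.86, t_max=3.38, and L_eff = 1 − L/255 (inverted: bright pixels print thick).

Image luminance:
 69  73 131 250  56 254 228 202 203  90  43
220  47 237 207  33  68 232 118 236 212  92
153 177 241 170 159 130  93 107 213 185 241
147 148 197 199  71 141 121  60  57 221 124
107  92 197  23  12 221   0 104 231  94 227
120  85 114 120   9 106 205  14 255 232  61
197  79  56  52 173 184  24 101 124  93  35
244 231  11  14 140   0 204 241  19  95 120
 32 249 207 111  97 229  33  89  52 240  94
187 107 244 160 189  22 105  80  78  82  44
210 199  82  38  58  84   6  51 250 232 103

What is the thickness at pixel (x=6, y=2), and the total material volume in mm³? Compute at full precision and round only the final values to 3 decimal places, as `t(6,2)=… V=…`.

span = t_max - t_min = 3.38 - 0.86 = 2.520
L(6,2) = 93, L_eff = 1 - 93/255 = 0.635294 (inverted)
t(6,2) = 3.38 - 2.520·0.635294 = 1.779
Σt over all 11·11 pixels = 1104427/4250 ≈ 259.8651765
V = pitch²·Σt = 1.46²·1104427/4250 = 553.929

t(6,2)=1.779 V=553.929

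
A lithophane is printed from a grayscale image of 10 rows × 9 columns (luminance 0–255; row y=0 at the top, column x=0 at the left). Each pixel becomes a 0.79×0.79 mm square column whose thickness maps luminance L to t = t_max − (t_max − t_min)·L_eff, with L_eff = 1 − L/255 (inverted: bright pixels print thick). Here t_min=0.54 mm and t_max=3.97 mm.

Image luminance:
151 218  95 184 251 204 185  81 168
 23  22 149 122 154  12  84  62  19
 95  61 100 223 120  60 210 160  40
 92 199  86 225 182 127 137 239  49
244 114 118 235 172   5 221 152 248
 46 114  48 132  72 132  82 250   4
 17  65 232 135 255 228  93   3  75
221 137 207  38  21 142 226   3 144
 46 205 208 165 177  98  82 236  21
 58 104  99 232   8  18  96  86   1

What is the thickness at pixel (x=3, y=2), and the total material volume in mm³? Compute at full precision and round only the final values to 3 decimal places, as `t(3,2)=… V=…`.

span = t_max - t_min = 3.97 - 0.54 = 3.430
L(3,2) = 223, L_eff = 1 - 223/255 = 0.125490 (inverted)
t(3,2) = 3.97 - 3.430·0.125490 = 3.540
Σt over all 10·9 pixels = 84453/425 ≈ 198.7129412
V = pitch²·Σt = 0.79²·84453/425 = 124.017

t(3,2)=3.540 V=124.017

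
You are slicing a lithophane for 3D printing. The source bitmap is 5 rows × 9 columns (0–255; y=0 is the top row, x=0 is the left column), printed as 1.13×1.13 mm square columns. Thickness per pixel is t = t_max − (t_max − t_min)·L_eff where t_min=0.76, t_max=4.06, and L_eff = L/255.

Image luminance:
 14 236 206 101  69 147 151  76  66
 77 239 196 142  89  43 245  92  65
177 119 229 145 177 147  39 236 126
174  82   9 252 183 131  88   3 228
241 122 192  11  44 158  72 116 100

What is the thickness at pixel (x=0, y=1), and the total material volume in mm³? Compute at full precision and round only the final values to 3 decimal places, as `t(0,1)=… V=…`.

span = t_max - t_min = 4.06 - 0.76 = 3.300
L(0,1) = 77, L_eff = 77/255 = 0.301961
t(0,1) = 4.06 - 3.300·0.301961 = 3.064
Σt over all 5·9 pixels = 9089/85 ≈ 106.9294118
V = pitch²·Σt = 1.13²·9089/85 = 136.538

t(0,1)=3.064 V=136.538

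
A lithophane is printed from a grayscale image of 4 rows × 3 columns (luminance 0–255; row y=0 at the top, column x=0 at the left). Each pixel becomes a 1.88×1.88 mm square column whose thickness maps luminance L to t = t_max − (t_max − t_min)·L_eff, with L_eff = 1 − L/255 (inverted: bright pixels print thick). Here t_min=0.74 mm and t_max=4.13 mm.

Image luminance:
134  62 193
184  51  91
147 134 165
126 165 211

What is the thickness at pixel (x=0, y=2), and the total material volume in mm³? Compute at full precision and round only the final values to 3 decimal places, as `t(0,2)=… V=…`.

t(0,2)=2.694 V=109.524

span = t_max - t_min = 4.13 - 0.74 = 3.390
L(0,2) = 147, L_eff = 1 - 147/255 = 0.423529 (inverted)
t(0,2) = 4.13 - 3.390·0.423529 = 2.694
Σt over all 4·3 pixels = 263399/8500 ≈ 30.9881176
V = pitch²·Σt = 1.88²·263399/8500 = 109.524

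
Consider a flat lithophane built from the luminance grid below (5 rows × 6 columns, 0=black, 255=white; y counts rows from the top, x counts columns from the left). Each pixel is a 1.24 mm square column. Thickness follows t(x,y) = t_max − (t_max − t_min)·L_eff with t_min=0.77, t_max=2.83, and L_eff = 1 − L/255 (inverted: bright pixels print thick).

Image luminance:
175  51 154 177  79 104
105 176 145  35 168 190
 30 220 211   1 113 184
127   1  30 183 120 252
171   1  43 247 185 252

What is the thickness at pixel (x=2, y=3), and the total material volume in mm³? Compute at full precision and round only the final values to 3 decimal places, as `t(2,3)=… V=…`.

span = t_max - t_min = 2.83 - 0.77 = 2.060
L(2,3) = 30, L_eff = 1 - 30/255 = 0.882353 (inverted)
t(2,3) = 2.83 - 2.060·0.882353 = 1.012
Σt over all 5·6 pixels = 46621/850 ≈ 54.8482353
V = pitch²·Σt = 1.24²·46621/850 = 84.335

t(2,3)=1.012 V=84.335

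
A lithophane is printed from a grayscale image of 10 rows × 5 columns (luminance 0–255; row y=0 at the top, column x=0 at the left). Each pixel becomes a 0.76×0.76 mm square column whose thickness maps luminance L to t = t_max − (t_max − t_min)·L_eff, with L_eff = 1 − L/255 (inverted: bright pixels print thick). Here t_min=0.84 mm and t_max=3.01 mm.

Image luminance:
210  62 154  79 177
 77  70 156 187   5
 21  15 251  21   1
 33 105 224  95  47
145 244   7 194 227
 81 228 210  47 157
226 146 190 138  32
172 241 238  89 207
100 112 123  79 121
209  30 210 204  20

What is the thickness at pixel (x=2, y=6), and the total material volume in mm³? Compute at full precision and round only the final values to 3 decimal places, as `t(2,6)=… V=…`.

t(2,6)=2.457 V=55.800

span = t_max - t_min = 3.01 - 0.84 = 2.170
L(2,6) = 190, L_eff = 1 - 190/255 = 0.254902 (inverted)
t(2,6) = 3.01 - 2.170·0.254902 = 2.457
Σt over all 10·5 pixels = 821163/8500 ≈ 96.6074118
V = pitch²·Σt = 0.76²·821163/8500 = 55.800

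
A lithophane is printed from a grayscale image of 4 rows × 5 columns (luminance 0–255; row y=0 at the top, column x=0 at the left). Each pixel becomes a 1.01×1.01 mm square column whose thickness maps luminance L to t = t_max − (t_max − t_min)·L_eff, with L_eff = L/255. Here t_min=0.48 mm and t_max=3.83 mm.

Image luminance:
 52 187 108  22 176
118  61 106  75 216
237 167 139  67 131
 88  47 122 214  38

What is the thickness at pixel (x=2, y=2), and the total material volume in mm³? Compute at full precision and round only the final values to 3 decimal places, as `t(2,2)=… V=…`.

t(2,2)=2.004 V=46.365

span = t_max - t_min = 3.83 - 0.48 = 3.350
L(2,2) = 139, L_eff = 139/255 = 0.545098
t(2,2) = 3.83 - 3.350·0.545098 = 2.004
Σt over all 4·5 pixels = 231803/5100 ≈ 45.4515686
V = pitch²·Σt = 1.01²·231803/5100 = 46.365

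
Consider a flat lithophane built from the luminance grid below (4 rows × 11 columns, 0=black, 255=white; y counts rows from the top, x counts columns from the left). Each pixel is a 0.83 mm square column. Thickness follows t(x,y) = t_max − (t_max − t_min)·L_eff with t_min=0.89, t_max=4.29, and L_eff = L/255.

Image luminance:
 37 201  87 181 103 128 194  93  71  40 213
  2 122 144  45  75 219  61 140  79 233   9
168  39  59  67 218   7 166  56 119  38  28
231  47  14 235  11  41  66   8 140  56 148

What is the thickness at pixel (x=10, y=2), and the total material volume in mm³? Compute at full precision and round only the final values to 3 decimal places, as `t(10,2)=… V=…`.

span = t_max - t_min = 4.29 - 0.89 = 3.400
L(10,2) = 28, L_eff = 28/255 = 0.109804
t(10,2) = 4.29 - 3.400·0.109804 = 3.917
Σt over all 4·11 pixels = 9718/75 ≈ 129.5733333
V = pitch²·Σt = 0.83²·9718/75 = 89.263

t(10,2)=3.917 V=89.263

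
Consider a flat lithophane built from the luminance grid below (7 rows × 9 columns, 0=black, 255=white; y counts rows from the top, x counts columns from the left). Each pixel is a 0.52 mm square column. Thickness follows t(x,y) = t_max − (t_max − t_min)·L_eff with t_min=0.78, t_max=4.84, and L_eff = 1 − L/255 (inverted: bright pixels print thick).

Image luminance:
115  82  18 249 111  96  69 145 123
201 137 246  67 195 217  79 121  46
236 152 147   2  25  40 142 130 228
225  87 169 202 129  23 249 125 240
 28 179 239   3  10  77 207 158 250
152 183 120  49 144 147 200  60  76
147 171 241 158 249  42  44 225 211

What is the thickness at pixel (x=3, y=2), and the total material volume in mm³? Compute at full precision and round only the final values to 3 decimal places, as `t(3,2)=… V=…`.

span = t_max - t_min = 4.84 - 0.78 = 4.060
L(3,2) = 2, L_eff = 1 - 2/255 = 0.992157 (inverted)
t(3,2) = 4.84 - 4.060·0.992157 = 0.812
Σt over all 7·9 pixels = 2380049/12750 ≈ 186.6705098
V = pitch²·Σt = 0.52²·2380049/12750 = 50.476

t(3,2)=0.812 V=50.476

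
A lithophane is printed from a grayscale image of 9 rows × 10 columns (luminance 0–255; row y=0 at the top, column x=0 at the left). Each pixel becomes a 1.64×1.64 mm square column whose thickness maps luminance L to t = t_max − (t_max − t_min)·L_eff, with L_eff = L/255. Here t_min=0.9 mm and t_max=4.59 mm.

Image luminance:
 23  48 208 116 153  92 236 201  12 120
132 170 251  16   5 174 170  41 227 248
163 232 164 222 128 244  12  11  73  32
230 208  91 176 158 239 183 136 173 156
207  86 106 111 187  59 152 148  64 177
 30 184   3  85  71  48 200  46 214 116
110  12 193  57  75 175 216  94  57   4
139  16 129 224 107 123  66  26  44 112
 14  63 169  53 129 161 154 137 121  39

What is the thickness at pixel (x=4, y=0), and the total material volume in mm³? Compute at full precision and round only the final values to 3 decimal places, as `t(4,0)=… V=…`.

span = t_max - t_min = 4.59 - 0.9 = 3.690
L(4,0) = 153, L_eff = 153/255 = 0.600000
t(4,0) = 4.59 - 3.690·0.600000 = 2.376
Σt over all 9·10 pixels = 2159949/8500 ≈ 254.1116471
V = pitch²·Σt = 1.64²·2159949/8500 = 683.459

t(4,0)=2.376 V=683.459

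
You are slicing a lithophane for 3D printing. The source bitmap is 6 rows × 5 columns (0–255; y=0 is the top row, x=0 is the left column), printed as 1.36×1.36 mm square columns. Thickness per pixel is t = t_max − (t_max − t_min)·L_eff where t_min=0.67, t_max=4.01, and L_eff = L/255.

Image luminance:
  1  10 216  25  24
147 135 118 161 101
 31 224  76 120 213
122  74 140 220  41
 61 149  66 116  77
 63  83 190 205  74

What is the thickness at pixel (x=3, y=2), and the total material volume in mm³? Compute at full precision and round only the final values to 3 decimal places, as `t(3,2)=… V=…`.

span = t_max - t_min = 4.01 - 0.67 = 3.340
L(3,2) = 120, L_eff = 120/255 = 0.470588
t(3,2) = 4.01 - 3.340·0.470588 = 2.438
Σt over all 6·5 pixels = 492782/6375 ≈ 77.2991373
V = pitch²·Σt = 1.36²·492782/6375 = 142.972

t(3,2)=2.438 V=142.972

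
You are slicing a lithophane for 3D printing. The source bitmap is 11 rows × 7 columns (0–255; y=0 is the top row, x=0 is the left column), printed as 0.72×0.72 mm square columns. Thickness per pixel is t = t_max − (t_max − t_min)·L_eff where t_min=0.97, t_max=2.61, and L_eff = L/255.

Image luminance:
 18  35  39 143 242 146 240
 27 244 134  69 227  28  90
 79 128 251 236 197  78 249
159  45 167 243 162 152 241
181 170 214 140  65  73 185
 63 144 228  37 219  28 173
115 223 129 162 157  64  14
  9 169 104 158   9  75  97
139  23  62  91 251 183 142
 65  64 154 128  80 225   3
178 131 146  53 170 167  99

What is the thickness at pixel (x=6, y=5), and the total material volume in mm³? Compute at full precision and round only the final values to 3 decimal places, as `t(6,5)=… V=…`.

t(6,5)=1.497 V=70.749

span = t_max - t_min = 2.61 - 0.97 = 1.640
L(6,5) = 173, L_eff = 173/255 = 0.678431
t(6,5) = 2.61 - 1.640·0.678431 = 1.497
Σt over all 11·7 pixels = 3480143/25500 ≈ 136.4761961
V = pitch²·Σt = 0.72²·3480143/25500 = 70.749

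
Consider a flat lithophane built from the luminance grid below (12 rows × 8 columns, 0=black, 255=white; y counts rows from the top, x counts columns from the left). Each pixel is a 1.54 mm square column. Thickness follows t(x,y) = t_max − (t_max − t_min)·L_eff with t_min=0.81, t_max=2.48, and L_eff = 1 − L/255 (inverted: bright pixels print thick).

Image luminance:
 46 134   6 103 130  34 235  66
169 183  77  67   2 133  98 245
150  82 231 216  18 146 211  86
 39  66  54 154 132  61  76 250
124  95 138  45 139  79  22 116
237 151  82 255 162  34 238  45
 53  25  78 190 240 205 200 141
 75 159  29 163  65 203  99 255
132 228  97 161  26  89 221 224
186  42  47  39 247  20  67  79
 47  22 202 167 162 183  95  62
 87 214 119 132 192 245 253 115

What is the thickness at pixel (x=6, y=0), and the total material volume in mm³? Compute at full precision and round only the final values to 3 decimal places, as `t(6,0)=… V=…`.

t(6,0)=2.349 V=371.479

span = t_max - t_min = 2.48 - 0.81 = 1.670
L(6,0) = 235, L_eff = 1 - 235/255 = 0.078431 (inverted)
t(6,0) = 2.48 - 1.670·0.078431 = 2.349
Σt over all 12·8 pixels = 998557/6375 ≈ 156.6363922
V = pitch²·Σt = 1.54²·998557/6375 = 371.479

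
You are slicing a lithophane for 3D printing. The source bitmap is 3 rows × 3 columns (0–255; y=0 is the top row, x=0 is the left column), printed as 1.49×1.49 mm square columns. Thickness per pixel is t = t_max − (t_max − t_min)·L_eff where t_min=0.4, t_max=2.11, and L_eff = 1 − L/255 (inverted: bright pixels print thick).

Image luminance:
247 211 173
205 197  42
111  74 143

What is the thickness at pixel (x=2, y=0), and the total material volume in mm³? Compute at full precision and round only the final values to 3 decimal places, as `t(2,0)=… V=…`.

span = t_max - t_min = 2.11 - 0.4 = 1.710
L(2,0) = 173, L_eff = 1 - 173/255 = 0.321569 (inverted)
t(2,0) = 2.11 - 1.710·0.321569 = 1.560
Σt over all 3·3 pixels = 110571/8500 ≈ 13.0083529
V = pitch²·Σt = 1.49²·110571/8500 = 28.880

t(2,0)=1.560 V=28.880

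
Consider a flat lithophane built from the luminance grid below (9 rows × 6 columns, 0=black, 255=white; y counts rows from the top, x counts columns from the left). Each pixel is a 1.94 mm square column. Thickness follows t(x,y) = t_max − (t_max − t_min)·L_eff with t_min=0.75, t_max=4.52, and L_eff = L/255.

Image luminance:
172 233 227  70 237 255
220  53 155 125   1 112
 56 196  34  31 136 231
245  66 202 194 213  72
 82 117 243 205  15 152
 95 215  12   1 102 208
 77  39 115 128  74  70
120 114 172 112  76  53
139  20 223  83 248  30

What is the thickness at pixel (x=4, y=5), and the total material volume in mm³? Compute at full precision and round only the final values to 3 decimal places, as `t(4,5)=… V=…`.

span = t_max - t_min = 4.52 - 0.75 = 3.770
L(4,5) = 102, L_eff = 102/255 = 0.400000
t(4,5) = 4.52 - 3.770·0.400000 = 3.012
Σt over all 9·6 pixels = 302649/2125 ≈ 142.4230588
V = pitch²·Σt = 1.94²·302649/2125 = 536.023

t(4,5)=3.012 V=536.023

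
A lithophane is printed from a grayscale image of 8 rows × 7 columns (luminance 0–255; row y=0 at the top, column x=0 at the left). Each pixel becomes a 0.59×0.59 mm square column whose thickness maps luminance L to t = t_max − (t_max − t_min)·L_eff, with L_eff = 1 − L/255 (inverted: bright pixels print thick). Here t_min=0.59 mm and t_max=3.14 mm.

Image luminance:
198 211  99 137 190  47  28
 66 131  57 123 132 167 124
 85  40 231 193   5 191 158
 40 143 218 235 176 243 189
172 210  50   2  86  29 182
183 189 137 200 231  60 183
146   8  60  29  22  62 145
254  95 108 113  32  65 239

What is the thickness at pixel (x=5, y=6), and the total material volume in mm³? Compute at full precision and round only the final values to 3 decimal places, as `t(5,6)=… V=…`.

t(5,6)=1.210 V=36.387

span = t_max - t_min = 3.14 - 0.59 = 2.550
L(5,6) = 62, L_eff = 1 - 62/255 = 0.756863 (inverted)
t(5,6) = 3.14 - 2.550·0.756863 = 1.210
Σt over all 8·7 pixels = 104.53
V = pitch²·Σt = 0.59²·104.53 = 36.387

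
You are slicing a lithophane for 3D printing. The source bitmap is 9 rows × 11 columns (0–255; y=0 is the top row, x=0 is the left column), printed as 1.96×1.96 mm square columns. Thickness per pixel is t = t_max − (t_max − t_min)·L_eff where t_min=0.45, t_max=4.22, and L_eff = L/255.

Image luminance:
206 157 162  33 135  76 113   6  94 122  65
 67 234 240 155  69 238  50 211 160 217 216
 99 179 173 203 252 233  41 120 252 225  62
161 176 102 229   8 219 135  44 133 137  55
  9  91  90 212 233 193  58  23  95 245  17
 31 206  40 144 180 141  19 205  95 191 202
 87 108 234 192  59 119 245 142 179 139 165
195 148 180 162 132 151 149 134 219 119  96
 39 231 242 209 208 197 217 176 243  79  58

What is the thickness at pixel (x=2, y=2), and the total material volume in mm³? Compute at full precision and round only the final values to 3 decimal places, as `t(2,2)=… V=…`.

t(2,2)=1.662 V=796.347

span = t_max - t_min = 4.22 - 0.45 = 3.770
L(2,2) = 173, L_eff = 173/255 = 0.678431
t(2,2) = 4.22 - 3.770·0.678431 = 1.662
Σt over all 9·11 pixels = 5286041/25500 ≈ 207.2957255
V = pitch²·Σt = 1.96²·5286041/25500 = 796.347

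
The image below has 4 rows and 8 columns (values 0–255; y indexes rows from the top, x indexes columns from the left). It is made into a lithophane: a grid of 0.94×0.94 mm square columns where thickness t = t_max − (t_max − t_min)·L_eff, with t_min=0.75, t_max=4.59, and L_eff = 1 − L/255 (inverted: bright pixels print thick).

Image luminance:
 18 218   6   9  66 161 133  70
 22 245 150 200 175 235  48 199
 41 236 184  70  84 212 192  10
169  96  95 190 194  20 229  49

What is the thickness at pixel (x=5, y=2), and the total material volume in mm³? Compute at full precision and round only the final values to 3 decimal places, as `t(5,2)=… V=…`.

t(5,2)=3.942 V=74.776

span = t_max - t_min = 4.59 - 0.75 = 3.840
L(5,2) = 212, L_eff = 1 - 212/255 = 0.168627 (inverted)
t(5,2) = 4.59 - 3.840·0.168627 = 3.942
Σt over all 4·8 pixels = 179832/2125 ≈ 84.6268235
V = pitch²·Σt = 0.94²·179832/2125 = 74.776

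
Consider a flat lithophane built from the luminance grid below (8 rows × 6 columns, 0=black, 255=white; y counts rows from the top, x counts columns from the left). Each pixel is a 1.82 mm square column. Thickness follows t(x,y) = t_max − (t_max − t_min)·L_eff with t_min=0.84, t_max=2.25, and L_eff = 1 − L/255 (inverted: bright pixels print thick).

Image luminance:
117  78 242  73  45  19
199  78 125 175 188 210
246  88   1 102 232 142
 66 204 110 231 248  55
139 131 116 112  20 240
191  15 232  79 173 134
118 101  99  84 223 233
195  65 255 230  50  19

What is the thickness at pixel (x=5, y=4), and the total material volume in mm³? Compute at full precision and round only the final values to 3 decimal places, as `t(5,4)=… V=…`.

span = t_max - t_min = 2.25 - 0.84 = 1.410
L(5,4) = 240, L_eff = 1 - 240/255 = 0.058824 (inverted)
t(5,4) = 2.25 - 1.410·0.058824 = 2.167
Σt over all 8·6 pixels = 76.416
V = pitch²·Σt = 1.82²·76.416 = 253.120

t(5,4)=2.167 V=253.120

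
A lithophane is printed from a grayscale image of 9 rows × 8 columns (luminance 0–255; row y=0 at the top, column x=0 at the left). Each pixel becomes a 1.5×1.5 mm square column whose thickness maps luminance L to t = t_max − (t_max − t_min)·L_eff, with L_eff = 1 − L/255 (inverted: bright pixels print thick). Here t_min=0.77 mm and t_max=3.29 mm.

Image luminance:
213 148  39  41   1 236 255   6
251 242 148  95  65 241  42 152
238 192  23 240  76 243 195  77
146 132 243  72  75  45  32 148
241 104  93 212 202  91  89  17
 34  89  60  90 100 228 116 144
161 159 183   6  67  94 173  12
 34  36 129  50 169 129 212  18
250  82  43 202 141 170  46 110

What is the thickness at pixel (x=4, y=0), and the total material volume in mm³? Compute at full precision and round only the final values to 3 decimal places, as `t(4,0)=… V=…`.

span = t_max - t_min = 3.29 - 0.77 = 2.520
L(4,0) = 1, L_eff = 1 - 1/255 = 0.996078 (inverted)
t(4,0) = 3.29 - 2.520·0.996078 = 0.780
Σt over all 9·8 pixels = 305508/2125 ≈ 143.7684706
V = pitch²·Σt = 1.5²·305508/2125 = 323.479

t(4,0)=0.780 V=323.479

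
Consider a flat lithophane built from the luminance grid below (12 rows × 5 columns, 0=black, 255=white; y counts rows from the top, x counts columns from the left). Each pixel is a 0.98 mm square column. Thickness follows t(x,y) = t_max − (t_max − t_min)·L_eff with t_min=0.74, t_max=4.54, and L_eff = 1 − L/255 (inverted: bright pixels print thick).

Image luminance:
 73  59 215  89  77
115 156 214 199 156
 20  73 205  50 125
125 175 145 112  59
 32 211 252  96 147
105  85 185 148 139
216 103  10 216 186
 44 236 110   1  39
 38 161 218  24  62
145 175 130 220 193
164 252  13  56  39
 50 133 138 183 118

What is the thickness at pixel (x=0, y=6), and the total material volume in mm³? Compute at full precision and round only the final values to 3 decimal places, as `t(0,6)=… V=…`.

span = t_max - t_min = 4.54 - 0.74 = 3.800
L(0,6) = 216, L_eff = 1 - 216/255 = 0.152941 (inverted)
t(0,6) = 4.54 - 3.800·0.152941 = 3.959
Σt over all 12·5 pixels = 13293/85 ≈ 156.3882353
V = pitch²·Σt = 0.98²·13293/85 = 150.195

t(0,6)=3.959 V=150.195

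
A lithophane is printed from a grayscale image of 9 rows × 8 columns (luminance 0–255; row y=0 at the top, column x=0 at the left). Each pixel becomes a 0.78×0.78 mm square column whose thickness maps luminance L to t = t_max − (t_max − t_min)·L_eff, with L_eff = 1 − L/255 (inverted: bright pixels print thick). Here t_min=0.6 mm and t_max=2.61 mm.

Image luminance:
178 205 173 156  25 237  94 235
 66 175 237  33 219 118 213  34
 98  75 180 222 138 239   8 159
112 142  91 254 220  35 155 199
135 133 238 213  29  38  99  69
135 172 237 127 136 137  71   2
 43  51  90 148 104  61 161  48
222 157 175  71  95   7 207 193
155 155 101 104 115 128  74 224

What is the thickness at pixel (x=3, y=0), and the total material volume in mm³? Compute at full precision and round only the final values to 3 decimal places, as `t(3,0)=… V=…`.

t(3,0)=1.830 V=72.249

span = t_max - t_min = 2.61 - 0.6 = 2.010
L(3,0) = 156, L_eff = 1 - 156/255 = 0.388235 (inverted)
t(3,0) = 2.61 - 2.010·0.388235 = 1.830
Σt over all 9·8 pixels = 201879/1700 ≈ 118.7523529
V = pitch²·Σt = 0.78²·201879/1700 = 72.249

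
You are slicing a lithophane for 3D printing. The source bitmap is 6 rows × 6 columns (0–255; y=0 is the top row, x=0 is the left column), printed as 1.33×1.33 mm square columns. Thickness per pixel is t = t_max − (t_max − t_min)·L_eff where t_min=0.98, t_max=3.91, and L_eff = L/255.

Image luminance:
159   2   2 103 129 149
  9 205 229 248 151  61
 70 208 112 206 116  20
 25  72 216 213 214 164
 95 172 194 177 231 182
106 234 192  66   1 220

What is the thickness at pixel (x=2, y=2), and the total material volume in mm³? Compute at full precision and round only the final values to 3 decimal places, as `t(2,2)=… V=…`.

span = t_max - t_min = 3.91 - 0.98 = 2.930
L(2,2) = 112, L_eff = 112/255 = 0.439216
t(2,2) = 3.91 - 2.930·0.439216 = 2.623
Σt over all 6·6 pixels = 712717/8500 ≈ 83.8490588
V = pitch²·Σt = 1.33²·712717/8500 = 148.321

t(2,2)=2.623 V=148.321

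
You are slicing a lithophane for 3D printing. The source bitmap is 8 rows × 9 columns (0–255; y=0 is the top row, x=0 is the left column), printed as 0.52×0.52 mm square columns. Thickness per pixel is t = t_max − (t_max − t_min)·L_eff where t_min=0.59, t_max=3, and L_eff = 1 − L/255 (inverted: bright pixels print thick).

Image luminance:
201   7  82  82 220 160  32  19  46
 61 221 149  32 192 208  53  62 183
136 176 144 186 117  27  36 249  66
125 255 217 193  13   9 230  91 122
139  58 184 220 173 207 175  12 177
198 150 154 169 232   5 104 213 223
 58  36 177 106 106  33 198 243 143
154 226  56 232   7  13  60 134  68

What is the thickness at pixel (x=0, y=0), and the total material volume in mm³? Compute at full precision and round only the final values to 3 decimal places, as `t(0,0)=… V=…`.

span = t_max - t_min = 3 - 0.59 = 2.410
L(0,0) = 201, L_eff = 1 - 201/255 = 0.211765 (inverted)
t(0,0) = 3 - 2.410·0.211765 = 2.490
Σt over all 8·9 pixels = 662257/5100 ≈ 129.8543137
V = pitch²·Σt = 0.52²·662257/5100 = 35.113

t(0,0)=2.490 V=35.113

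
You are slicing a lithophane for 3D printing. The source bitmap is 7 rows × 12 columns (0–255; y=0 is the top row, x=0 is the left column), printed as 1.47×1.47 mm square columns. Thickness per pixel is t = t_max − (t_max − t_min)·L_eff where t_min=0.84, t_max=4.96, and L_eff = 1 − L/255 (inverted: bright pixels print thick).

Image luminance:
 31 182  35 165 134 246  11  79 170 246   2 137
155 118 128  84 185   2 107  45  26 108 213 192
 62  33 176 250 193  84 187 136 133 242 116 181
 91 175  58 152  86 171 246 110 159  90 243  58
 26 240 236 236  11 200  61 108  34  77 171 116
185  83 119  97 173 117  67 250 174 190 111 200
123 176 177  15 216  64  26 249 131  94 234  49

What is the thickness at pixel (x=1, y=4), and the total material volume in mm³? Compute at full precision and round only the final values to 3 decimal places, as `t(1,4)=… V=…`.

t(1,4)=4.718 V=538.929

span = t_max - t_min = 4.96 - 0.84 = 4.120
L(1,4) = 240, L_eff = 1 - 240/255 = 0.058824 (inverted)
t(1,4) = 4.96 - 4.120·0.058824 = 4.718
Σt over all 7·12 pixels = 1589927/6375 ≈ 249.4003137
V = pitch²·Σt = 1.47²·1589927/6375 = 538.929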